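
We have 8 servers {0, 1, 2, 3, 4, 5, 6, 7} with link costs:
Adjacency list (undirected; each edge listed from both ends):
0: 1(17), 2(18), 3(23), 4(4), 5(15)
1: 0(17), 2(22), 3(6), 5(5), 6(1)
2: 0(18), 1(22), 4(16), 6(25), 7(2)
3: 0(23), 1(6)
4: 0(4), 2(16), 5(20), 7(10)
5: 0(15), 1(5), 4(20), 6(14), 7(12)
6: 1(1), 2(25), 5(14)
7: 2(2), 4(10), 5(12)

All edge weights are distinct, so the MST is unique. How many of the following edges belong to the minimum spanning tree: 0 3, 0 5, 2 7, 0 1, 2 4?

1

Sort edges by weight, then run Kruskal:
1 6 (1): add — endpoints in different components.
2 7 (2): add — endpoints in different components.
0 4 (4): add — endpoints in different components.
1 5 (5): add — endpoints in different components.
1 3 (6): add — endpoints in different components.
4 7 (10): add — endpoints in different components.
5 7 (12): add — endpoints in different components.
MST edge set: {1 6, 2 7, 0 4, 1 5, 1 3, 4 7, 5 7}.
Of the listed edges, {2 7} are in the MST → 1.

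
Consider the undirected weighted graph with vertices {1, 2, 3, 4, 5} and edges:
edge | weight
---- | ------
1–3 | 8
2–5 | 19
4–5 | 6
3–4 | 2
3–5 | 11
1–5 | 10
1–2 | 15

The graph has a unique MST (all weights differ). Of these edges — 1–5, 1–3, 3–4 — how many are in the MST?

Sort edges by weight, then run Kruskal:
3–4 (2): add. Components now {1} {2} {3,4} {5}
4–5 (6): add. Components now {1} {2} {3,4,5}
1–3 (8): add. Components now {1,3,4,5} {2}
1–5 (10): skip — 1 and 5 already connected.
3–5 (11): skip — 3 and 5 already connected.
1–2 (15): add. Components now {1,2,3,4,5}
MST edge set: {3–4, 4–5, 1–3, 1–2}.
Of the listed edges, {1–3, 3–4} are in the MST → 2.

2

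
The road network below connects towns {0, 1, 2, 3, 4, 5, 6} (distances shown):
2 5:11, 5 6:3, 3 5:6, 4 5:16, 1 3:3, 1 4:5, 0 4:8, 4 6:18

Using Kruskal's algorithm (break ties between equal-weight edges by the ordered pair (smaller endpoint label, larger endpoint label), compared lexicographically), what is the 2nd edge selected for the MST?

5-6

Kruskal: consider edges lightest-first.
1 3 (3): add — endpoints in different components.
5 6 (3): add — endpoints in different components.
1 4 (5): add — endpoints in different components.
3 5 (6): add — endpoints in different components.
0 4 (8): add — endpoints in different components.
2 5 (11): add — endpoints in different components.
The 2nd edge added is 5 6.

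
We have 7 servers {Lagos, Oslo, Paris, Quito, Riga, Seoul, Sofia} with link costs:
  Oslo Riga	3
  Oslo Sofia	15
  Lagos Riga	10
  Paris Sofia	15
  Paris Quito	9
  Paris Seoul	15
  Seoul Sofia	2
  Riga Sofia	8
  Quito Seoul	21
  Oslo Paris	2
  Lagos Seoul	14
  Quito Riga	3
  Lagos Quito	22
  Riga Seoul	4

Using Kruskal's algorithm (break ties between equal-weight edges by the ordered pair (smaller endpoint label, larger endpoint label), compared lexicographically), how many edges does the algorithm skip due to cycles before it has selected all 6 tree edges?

2

Kruskal: consider edges lightest-first.
Oslo Paris (2): add. Components now {Oslo,Paris} {Sofia} {Seoul} {Quito} {Riga} {Lagos}
Seoul Sofia (2): add. Components now {Oslo,Paris} {Seoul,Sofia} {Quito} {Riga} {Lagos}
Oslo Riga (3): add. Components now {Oslo,Paris,Riga} {Seoul,Sofia} {Quito} {Lagos}
Quito Riga (3): add. Components now {Oslo,Paris,Quito,Riga} {Seoul,Sofia} {Lagos}
Riga Seoul (4): add. Components now {Oslo,Paris,Quito,Riga,Seoul,Sofia} {Lagos}
Riga Sofia (8): skip — Sofia and Riga already connected.
Paris Quito (9): skip — Paris and Quito already connected.
Lagos Riga (10): add. Components now {Lagos,Oslo,Paris,Quito,Riga,Seoul,Sofia}
Edges rejected before the tree was complete: 2.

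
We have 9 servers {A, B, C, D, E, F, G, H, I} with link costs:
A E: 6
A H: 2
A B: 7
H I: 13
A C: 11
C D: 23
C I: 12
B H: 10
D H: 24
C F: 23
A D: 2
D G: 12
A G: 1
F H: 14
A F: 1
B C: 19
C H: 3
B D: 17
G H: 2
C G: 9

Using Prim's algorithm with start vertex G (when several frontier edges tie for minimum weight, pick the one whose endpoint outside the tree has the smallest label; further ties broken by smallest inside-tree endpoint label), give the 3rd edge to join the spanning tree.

Prim's algorithm from G:
Step 1: cheapest edge leaving the tree is A G (1); add A.
Step 2: cheapest edge leaving the tree is A F (1); add F.
Step 3: cheapest edge leaving the tree is A D (2); add D.
Step 4: cheapest edge leaving the tree is A H (2); add H.
Step 5: cheapest edge leaving the tree is C H (3); add C.
Step 6: cheapest edge leaving the tree is A E (6); add E.
Step 7: cheapest edge leaving the tree is A B (7); add B.
Step 8: cheapest edge leaving the tree is C I (12); add I.
The 3rd edge added is A D.

A-D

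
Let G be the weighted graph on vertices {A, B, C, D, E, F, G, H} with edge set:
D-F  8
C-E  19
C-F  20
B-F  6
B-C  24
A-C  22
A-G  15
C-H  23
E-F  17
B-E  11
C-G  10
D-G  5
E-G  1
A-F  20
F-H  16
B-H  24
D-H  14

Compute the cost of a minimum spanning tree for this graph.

Prim's algorithm from B:
Step 1: cheapest edge leaving the tree is B-F (6); add F.
Step 2: cheapest edge leaving the tree is D-F (8); add D.
Step 3: cheapest edge leaving the tree is D-G (5); add G.
Step 4: cheapest edge leaving the tree is E-G (1); add E.
Step 5: cheapest edge leaving the tree is C-G (10); add C.
Step 6: cheapest edge leaving the tree is D-H (14); add H.
Step 7: cheapest edge leaving the tree is A-G (15); add A.
MST edges: B-F, D-F, D-G, E-G, C-G, D-H, A-G; total weight 6+8+5+1+10+14+15 = 59.

59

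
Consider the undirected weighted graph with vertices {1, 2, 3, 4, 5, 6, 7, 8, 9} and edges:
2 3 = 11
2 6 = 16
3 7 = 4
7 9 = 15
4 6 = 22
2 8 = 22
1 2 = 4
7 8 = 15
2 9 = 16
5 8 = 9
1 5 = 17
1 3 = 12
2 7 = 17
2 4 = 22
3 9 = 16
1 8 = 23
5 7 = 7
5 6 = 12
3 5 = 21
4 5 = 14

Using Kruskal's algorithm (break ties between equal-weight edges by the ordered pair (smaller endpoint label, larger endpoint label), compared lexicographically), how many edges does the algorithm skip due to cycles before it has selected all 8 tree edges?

2

Sort edges by weight, then run Kruskal:
1 2 (4): add — endpoints in different components.
3 7 (4): add — endpoints in different components.
5 7 (7): add — endpoints in different components.
5 8 (9): add — endpoints in different components.
2 3 (11): add — endpoints in different components.
1 3 (12): skip — 1 and 3 already connected.
5 6 (12): add — endpoints in different components.
4 5 (14): add — endpoints in different components.
7 8 (15): skip — 7 and 8 already connected.
7 9 (15): add — endpoints in different components.
Edges rejected before the tree was complete: 2.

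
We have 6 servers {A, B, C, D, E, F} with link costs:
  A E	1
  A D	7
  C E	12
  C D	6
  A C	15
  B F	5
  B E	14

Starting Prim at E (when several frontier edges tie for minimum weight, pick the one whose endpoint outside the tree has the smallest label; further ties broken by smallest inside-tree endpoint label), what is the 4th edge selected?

B-E

Prim, starting at E.
Step 1: frontier [A E 1, C E 12, B E 14] → take A E (1); add A.
Step 2: frontier [A D 7, A C 15, C E 12, B E 14] → take A D (7); add D.
Step 3: frontier [A C 15, C D 6, C E 12, B E 14] → take C D (6); add C.
Step 4: frontier [B E 14] → take B E (14); add B.
Step 5: frontier [B F 5] → take B F (5); add F.
The 4th edge added is B E.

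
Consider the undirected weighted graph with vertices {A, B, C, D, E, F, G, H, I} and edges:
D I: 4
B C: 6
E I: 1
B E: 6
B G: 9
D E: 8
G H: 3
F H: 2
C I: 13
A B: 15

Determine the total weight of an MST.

Prim, starting at C.
Step 1: frontier [B C 6, C I 13] → take B C (6); add B.
Step 2: frontier [B E 6, B G 9, A B 15, C I 13] → take B E (6); add E.
Step 3: frontier [B G 9, A B 15, C I 13, E I 1, D E 8] → take E I (1); add I.
Step 4: frontier [B G 9, A B 15, D E 8, D I 4] → take D I (4); add D.
Step 5: frontier [B G 9, A B 15] → take B G (9); add G.
Step 6: frontier [A B 15, G H 3] → take G H (3); add H.
Step 7: frontier [A B 15, F H 2] → take F H (2); add F.
Step 8: frontier [A B 15] → take A B (15); add A.
MST edges: B C, B E, E I, D I, B G, G H, F H, A B; total weight 6+6+1+4+9+3+2+15 = 46.

46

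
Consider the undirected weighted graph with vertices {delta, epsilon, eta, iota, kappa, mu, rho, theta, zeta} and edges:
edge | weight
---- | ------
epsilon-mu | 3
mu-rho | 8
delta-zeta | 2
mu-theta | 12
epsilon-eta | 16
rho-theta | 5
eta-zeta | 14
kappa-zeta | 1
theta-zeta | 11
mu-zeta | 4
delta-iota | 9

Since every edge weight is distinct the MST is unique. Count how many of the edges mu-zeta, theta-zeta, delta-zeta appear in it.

2

Kruskal: consider edges lightest-first.
kappa-zeta (1): add — endpoints in different components.
delta-zeta (2): add — endpoints in different components.
epsilon-mu (3): add — endpoints in different components.
mu-zeta (4): add — endpoints in different components.
rho-theta (5): add — endpoints in different components.
mu-rho (8): add — endpoints in different components.
delta-iota (9): add — endpoints in different components.
theta-zeta (11): skip — zeta and theta already connected.
mu-theta (12): skip — mu and theta already connected.
eta-zeta (14): add — endpoints in different components.
MST edge set: {kappa-zeta, delta-zeta, epsilon-mu, mu-zeta, rho-theta, mu-rho, delta-iota, eta-zeta}.
Of the listed edges, {mu-zeta, delta-zeta} are in the MST → 2.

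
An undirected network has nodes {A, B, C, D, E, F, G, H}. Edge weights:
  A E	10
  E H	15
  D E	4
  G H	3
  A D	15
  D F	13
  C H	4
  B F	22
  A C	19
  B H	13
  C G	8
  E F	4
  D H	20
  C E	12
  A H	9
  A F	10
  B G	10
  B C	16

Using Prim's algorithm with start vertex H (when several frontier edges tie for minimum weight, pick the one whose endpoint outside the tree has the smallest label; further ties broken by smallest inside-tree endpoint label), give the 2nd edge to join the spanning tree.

C-H

Prim, starting at H.
Step 1: cheapest edge leaving the tree is G H (3); add G.
Step 2: cheapest edge leaving the tree is C H (4); add C.
Step 3: cheapest edge leaving the tree is A H (9); add A.
Step 4: cheapest edge leaving the tree is B G (10); add B.
Step 5: cheapest edge leaving the tree is A E (10); add E.
Step 6: cheapest edge leaving the tree is D E (4); add D.
Step 7: cheapest edge leaving the tree is E F (4); add F.
The 2nd edge added is C H.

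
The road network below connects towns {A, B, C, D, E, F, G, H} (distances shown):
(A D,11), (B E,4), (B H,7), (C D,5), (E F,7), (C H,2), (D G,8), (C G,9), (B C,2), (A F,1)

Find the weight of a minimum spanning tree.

Kruskal's algorithm — process edges by increasing weight (ties by edge label):
A F (1): add — endpoints in different components.
B C (2): add — endpoints in different components.
C H (2): add — endpoints in different components.
B E (4): add — endpoints in different components.
C D (5): add — endpoints in different components.
B H (7): skip — B and H already connected.
E F (7): add — endpoints in different components.
D G (8): add — endpoints in different components.
MST edges: A F, B C, C H, B E, C D, E F, D G; total weight 1+2+2+4+5+7+8 = 29.

29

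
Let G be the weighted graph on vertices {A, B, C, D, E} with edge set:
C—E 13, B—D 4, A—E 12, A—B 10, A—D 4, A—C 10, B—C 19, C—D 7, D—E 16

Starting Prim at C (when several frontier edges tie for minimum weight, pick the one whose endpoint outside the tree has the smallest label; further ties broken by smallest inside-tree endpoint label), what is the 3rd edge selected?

B-D

Prim's algorithm from C:
Step 1: cheapest edge leaving the tree is C—D (7); add D.
Step 2: cheapest edge leaving the tree is A—D (4); add A.
Step 3: cheapest edge leaving the tree is B—D (4); add B.
Step 4: cheapest edge leaving the tree is A—E (12); add E.
The 3rd edge added is B—D.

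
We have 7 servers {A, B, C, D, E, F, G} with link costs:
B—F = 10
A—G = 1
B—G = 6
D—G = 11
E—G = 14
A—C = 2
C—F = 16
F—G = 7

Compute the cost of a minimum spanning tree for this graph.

41

Prim, starting at E.
Step 1: cheapest edge leaving the tree is E—G (14); add G.
Step 2: cheapest edge leaving the tree is A—G (1); add A.
Step 3: cheapest edge leaving the tree is A—C (2); add C.
Step 4: cheapest edge leaving the tree is B—G (6); add B.
Step 5: cheapest edge leaving the tree is F—G (7); add F.
Step 6: cheapest edge leaving the tree is D—G (11); add D.
MST edges: E—G, A—G, A—C, B—G, F—G, D—G; total weight 14+1+2+6+7+11 = 41.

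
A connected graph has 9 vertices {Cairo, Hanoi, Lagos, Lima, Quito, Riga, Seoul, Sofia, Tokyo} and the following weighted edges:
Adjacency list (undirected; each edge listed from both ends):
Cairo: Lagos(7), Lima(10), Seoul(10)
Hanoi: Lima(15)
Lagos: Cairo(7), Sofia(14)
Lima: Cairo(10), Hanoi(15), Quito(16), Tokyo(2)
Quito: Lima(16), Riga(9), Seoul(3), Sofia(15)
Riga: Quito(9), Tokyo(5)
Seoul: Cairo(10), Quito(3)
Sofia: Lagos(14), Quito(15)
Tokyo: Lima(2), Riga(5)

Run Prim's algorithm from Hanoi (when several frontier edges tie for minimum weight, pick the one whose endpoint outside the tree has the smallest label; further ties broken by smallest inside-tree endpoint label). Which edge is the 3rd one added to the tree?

Grow the tree from Hanoi using Prim:
Step 1: frontier [Hanoi-Lima 15] → take Hanoi-Lima (15); add Lima.
Step 2: frontier [Lima-Tokyo 2, Cairo-Lima 10, Lima-Quito 16] → take Lima-Tokyo (2); add Tokyo.
Step 3: frontier [Cairo-Lima 10, Lima-Quito 16, Riga-Tokyo 5] → take Riga-Tokyo (5); add Riga.
Step 4: frontier [Cairo-Lima 10, Lima-Quito 16, Quito-Riga 9] → take Quito-Riga (9); add Quito.
Step 5: frontier [Cairo-Lima 10, Quito-Seoul 3, Quito-Sofia 15] → take Quito-Seoul (3); add Seoul.
Step 6: frontier [Cairo-Lima 10, Quito-Sofia 15, Cairo-Seoul 10] → take Cairo-Lima (10); add Cairo.
Step 7: frontier [Cairo-Lagos 7, Quito-Sofia 15] → take Cairo-Lagos (7); add Lagos.
Step 8: frontier [Lagos-Sofia 14, Quito-Sofia 15] → take Lagos-Sofia (14); add Sofia.
The 3rd edge added is Riga-Tokyo.

Riga-Tokyo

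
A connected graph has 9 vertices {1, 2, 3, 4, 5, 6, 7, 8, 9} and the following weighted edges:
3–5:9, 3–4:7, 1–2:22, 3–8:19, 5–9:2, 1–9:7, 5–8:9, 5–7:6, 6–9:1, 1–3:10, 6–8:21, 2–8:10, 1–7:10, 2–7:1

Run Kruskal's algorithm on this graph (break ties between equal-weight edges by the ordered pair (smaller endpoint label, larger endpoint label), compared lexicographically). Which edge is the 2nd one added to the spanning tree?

Sort edges by weight, then run Kruskal:
2–7 (1): add — endpoints in different components.
6–9 (1): add — endpoints in different components.
5–9 (2): add — endpoints in different components.
5–7 (6): add — endpoints in different components.
1–9 (7): add — endpoints in different components.
3–4 (7): add — endpoints in different components.
3–5 (9): add — endpoints in different components.
5–8 (9): add — endpoints in different components.
The 2nd edge added is 6–9.

6-9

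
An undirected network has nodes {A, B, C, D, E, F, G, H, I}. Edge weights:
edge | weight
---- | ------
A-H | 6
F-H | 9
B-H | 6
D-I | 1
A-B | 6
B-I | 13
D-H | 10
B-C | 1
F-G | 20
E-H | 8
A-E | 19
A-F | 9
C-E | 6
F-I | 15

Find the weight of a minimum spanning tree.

Prim's algorithm from A:
Step 1: frontier [A-B 6, A-H 6, A-F 9, A-E 19] → take A-B (6); add B.
Step 2: frontier [A-H 6, A-F 9, A-E 19, B-C 1, B-H 6, B-I 13] → take B-C (1); add C.
Step 3: frontier [A-H 6, A-F 9, A-E 19, B-H 6, B-I 13, C-E 6] → take C-E (6); add E.
Step 4: frontier [A-H 6, A-F 9, B-H 6, B-I 13, E-H 8] → take A-H (6); add H.
Step 5: frontier [A-F 9, B-I 13, F-H 9, D-H 10] → take A-F (9); add F.
Step 6: frontier [B-I 13, F-I 15, F-G 20, D-H 10] → take D-H (10); add D.
Step 7: frontier [B-I 13, D-I 1, F-I 15, F-G 20] → take D-I (1); add I.
Step 8: frontier [F-G 20] → take F-G (20); add G.
MST edges: A-B, B-C, C-E, A-H, A-F, D-H, D-I, F-G; total weight 6+1+6+6+9+10+1+20 = 59.

59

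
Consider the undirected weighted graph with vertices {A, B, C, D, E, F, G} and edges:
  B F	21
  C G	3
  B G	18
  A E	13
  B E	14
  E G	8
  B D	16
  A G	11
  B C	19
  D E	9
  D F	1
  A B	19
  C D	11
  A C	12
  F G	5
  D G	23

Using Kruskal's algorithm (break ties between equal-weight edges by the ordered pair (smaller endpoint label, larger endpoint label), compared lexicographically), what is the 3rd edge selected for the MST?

F-G

Kruskal's algorithm — process edges by increasing weight (ties by edge label):
D F (1): add. Components now {A} {B} {C} {D,F} {E} {G}
C G (3): add. Components now {A} {B} {C,G} {D,F} {E}
F G (5): add. Components now {A} {B} {C,D,F,G} {E}
E G (8): add. Components now {A} {B} {C,D,E,F,G}
D E (9): skip — D and E already connected.
A G (11): add. Components now {A,C,D,E,F,G} {B}
C D (11): skip — C and D already connected.
A C (12): skip — A and C already connected.
A E (13): skip — A and E already connected.
B E (14): add. Components now {A,B,C,D,E,F,G}
The 3rd edge added is F G.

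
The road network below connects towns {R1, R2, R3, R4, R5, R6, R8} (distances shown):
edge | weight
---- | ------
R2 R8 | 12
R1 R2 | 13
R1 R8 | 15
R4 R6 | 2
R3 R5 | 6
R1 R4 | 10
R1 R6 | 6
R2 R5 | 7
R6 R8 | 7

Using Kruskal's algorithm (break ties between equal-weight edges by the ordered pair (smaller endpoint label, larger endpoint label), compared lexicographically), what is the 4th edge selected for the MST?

R2-R5

Kruskal: consider edges lightest-first.
R4 R6 (2): add — endpoints in different components.
R1 R6 (6): add — endpoints in different components.
R3 R5 (6): add — endpoints in different components.
R2 R5 (7): add — endpoints in different components.
R6 R8 (7): add — endpoints in different components.
R1 R4 (10): skip — R1 and R4 already connected.
R2 R8 (12): add — endpoints in different components.
The 4th edge added is R2 R5.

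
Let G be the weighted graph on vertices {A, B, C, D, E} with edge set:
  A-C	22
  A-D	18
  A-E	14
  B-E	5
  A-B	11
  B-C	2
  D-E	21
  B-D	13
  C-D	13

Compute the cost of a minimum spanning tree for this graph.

Sort edges by weight, then run Kruskal:
B-C (2): add. Components now {A} {B,C} {D} {E}
B-E (5): add. Components now {A} {B,C,E} {D}
A-B (11): add. Components now {A,B,C,E} {D}
B-D (13): add. Components now {A,B,C,D,E}
MST edges: B-C, B-E, A-B, B-D; total weight 2+5+11+13 = 31.

31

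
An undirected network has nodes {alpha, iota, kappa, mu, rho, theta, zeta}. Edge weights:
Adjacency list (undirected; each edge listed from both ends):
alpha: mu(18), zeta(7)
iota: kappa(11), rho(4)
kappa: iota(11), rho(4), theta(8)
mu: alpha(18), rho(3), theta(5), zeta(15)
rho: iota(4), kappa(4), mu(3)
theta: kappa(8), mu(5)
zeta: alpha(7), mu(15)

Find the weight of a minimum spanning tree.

Prim's algorithm from alpha:
Step 1: frontier [alpha zeta 7, alpha mu 18] → take alpha zeta (7); add zeta.
Step 2: frontier [alpha mu 18, mu zeta 15] → take mu zeta (15); add mu.
Step 3: frontier [mu rho 3, mu theta 5] → take mu rho (3); add rho.
Step 4: frontier [mu theta 5, iota rho 4, kappa rho 4] → take iota rho (4); add iota.
Step 5: frontier [iota kappa 11, mu theta 5, kappa rho 4] → take kappa rho (4); add kappa.
Step 6: frontier [kappa theta 8, mu theta 5] → take mu theta (5); add theta.
MST edges: alpha zeta, mu zeta, mu rho, iota rho, kappa rho, mu theta; total weight 7+15+3+4+4+5 = 38.

38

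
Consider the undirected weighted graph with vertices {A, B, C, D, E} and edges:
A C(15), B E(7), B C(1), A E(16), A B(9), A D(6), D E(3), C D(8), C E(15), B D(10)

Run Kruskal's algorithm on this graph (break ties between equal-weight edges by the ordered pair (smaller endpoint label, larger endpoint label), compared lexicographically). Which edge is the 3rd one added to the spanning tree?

Kruskal's algorithm — process edges by increasing weight (ties by edge label):
B C (1): add — endpoints in different components.
D E (3): add — endpoints in different components.
A D (6): add — endpoints in different components.
B E (7): add — endpoints in different components.
The 3rd edge added is A D.

A-D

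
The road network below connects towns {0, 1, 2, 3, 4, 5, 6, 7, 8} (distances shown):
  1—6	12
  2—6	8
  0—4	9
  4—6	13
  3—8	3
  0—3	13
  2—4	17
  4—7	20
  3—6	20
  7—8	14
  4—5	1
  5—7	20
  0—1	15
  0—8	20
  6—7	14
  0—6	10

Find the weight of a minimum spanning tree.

70

Kruskal: consider edges lightest-first.
4—5 (1): add — endpoints in different components.
3—8 (3): add — endpoints in different components.
2—6 (8): add — endpoints in different components.
0—4 (9): add — endpoints in different components.
0—6 (10): add — endpoints in different components.
1—6 (12): add — endpoints in different components.
0—3 (13): add — endpoints in different components.
4—6 (13): skip — 4 and 6 already connected.
6—7 (14): add — endpoints in different components.
MST edges: 4—5, 3—8, 2—6, 0—4, 0—6, 1—6, 0—3, 6—7; total weight 1+3+8+9+10+12+13+14 = 70.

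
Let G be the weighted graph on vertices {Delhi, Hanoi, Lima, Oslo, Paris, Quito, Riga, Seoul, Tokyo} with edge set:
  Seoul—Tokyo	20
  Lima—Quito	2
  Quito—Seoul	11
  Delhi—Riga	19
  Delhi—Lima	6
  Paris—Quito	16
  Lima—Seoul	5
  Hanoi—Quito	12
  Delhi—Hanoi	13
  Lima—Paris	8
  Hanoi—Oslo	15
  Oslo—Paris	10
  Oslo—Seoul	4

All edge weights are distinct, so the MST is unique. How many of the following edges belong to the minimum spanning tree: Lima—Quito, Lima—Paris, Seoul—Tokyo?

3

Sort edges by weight, then run Kruskal:
Lima—Quito (2): add — endpoints in different components.
Oslo—Seoul (4): add — endpoints in different components.
Lima—Seoul (5): add — endpoints in different components.
Delhi—Lima (6): add — endpoints in different components.
Lima—Paris (8): add — endpoints in different components.
Oslo—Paris (10): skip — Paris and Oslo already connected.
Quito—Seoul (11): skip — Quito and Seoul already connected.
Hanoi—Quito (12): add — endpoints in different components.
Delhi—Hanoi (13): skip — Delhi and Hanoi already connected.
Hanoi—Oslo (15): skip — Oslo and Hanoi already connected.
Paris—Quito (16): skip — Paris and Quito already connected.
Delhi—Riga (19): add — endpoints in different components.
Seoul—Tokyo (20): add — endpoints in different components.
MST edge set: {Lima—Quito, Oslo—Seoul, Lima—Seoul, Delhi—Lima, Lima—Paris, Hanoi—Quito, Delhi—Riga, Seoul—Tokyo}.
Of the listed edges, {Lima—Quito, Lima—Paris, Seoul—Tokyo} are in the MST → 3.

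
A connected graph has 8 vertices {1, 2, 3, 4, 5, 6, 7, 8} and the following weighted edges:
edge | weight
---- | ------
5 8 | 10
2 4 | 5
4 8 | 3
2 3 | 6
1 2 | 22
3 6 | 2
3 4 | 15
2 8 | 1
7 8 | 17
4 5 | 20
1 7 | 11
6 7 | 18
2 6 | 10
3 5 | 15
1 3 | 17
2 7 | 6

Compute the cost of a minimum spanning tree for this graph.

Prim's algorithm from 1:
Step 1: cheapest edge leaving the tree is 1 7 (11); add 7.
Step 2: cheapest edge leaving the tree is 2 7 (6); add 2.
Step 3: cheapest edge leaving the tree is 2 8 (1); add 8.
Step 4: cheapest edge leaving the tree is 4 8 (3); add 4.
Step 5: cheapest edge leaving the tree is 2 3 (6); add 3.
Step 6: cheapest edge leaving the tree is 3 6 (2); add 6.
Step 7: cheapest edge leaving the tree is 5 8 (10); add 5.
MST edges: 1 7, 2 7, 2 8, 4 8, 2 3, 3 6, 5 8; total weight 11+6+1+3+6+2+10 = 39.

39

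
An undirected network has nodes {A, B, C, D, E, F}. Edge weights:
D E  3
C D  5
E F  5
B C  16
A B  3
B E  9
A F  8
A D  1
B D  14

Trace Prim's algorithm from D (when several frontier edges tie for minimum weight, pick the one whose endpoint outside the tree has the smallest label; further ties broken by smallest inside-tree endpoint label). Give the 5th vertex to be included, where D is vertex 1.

C

Grow the tree from D using Prim:
Step 1: frontier [A D 1, D E 3, C D 5, B D 14] → take A D (1); add A.
Step 2: frontier [A B 3, A F 8, D E 3, C D 5, B D 14] → take A B (3); add B.
Step 3: frontier [A F 8, B E 9, B C 16, D E 3, C D 5] → take D E (3); add E.
Step 4: frontier [A F 8, B C 16, C D 5, E F 5] → take C D (5); add C.
Step 5: frontier [A F 8, E F 5] → take E F (5); add F.
Vertex order: D, A, B, E, C, F. The 5th vertex is C.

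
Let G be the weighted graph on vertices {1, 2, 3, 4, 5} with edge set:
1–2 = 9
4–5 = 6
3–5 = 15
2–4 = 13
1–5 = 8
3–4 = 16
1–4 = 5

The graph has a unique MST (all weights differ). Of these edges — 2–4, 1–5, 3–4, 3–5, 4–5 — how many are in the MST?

2

Kruskal's algorithm — process edges by increasing weight (ties by edge label):
1–4 (5): add — endpoints in different components.
4–5 (6): add — endpoints in different components.
1–5 (8): skip — 1 and 5 already connected.
1–2 (9): add — endpoints in different components.
2–4 (13): skip — 2 and 4 already connected.
3–5 (15): add — endpoints in different components.
MST edge set: {1–4, 4–5, 1–2, 3–5}.
Of the listed edges, {3–5, 4–5} are in the MST → 2.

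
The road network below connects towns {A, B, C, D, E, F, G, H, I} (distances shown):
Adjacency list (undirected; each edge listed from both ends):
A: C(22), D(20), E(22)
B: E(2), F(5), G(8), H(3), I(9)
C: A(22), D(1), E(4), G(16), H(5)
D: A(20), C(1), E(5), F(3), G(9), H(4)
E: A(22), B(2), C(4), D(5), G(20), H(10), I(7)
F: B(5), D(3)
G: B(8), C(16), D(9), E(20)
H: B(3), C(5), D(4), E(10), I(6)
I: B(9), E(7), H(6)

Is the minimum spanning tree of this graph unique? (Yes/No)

No

Kruskal's algorithm — process edges by increasing weight (ties by edge label):
C–D (1): add — endpoints in different components.
B–E (2): add — endpoints in different components.
B–H (3): add — endpoints in different components.
D–F (3): add — endpoints in different components.
C–E (4): add — endpoints in different components.
D–H (4): skip — D and H already connected.
B–F (5): skip — B and F already connected.
C–H (5): skip — C and H already connected.
D–E (5): skip — D and E already connected.
H–I (6): add — endpoints in different components.
E–I (7): skip — E and I already connected.
B–G (8): add — endpoints in different components.
B–I (9): skip — B and I already connected.
D–G (9): skip — D and G already connected.
E–H (10): skip — E and H already connected.
C–G (16): skip — C and G already connected.
A–D (20): add — endpoints in different components.
Non-tree edge D–H has weight 4, equal to the heaviest edge on its tree cycle — swapping gives another MST of the same weight. Not unique.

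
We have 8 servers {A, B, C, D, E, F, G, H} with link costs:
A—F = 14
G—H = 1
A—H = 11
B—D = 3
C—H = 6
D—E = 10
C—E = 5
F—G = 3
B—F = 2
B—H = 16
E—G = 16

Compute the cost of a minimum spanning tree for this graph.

31

Sort edges by weight, then run Kruskal:
G—H (1): add — endpoints in different components.
B—F (2): add — endpoints in different components.
B—D (3): add — endpoints in different components.
F—G (3): add — endpoints in different components.
C—E (5): add — endpoints in different components.
C—H (6): add — endpoints in different components.
D—E (10): skip — D and E already connected.
A—H (11): add — endpoints in different components.
MST edges: G—H, B—F, B—D, F—G, C—E, C—H, A—H; total weight 1+2+3+3+5+6+11 = 31.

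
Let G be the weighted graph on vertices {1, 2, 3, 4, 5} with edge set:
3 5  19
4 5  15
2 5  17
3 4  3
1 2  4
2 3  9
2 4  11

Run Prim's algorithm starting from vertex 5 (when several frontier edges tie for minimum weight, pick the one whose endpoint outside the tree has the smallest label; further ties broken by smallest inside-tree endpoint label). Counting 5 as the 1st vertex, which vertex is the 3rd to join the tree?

Prim, starting at 5.
Step 1: cheapest edge leaving the tree is 4 5 (15); add 4.
Step 2: cheapest edge leaving the tree is 3 4 (3); add 3.
Step 3: cheapest edge leaving the tree is 2 3 (9); add 2.
Step 4: cheapest edge leaving the tree is 1 2 (4); add 1.
Vertex order: 5, 4, 3, 2, 1. The 3rd vertex is 3.

3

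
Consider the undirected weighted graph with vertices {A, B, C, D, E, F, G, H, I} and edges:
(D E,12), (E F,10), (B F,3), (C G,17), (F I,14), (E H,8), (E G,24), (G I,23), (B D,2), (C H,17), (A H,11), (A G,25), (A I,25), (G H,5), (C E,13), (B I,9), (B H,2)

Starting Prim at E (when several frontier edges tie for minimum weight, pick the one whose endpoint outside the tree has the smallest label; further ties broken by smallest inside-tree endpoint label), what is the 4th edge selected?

B-F

Grow the tree from E using Prim:
Step 1: cheapest edge leaving the tree is E H (8); add H.
Step 2: cheapest edge leaving the tree is B H (2); add B.
Step 3: cheapest edge leaving the tree is B D (2); add D.
Step 4: cheapest edge leaving the tree is B F (3); add F.
Step 5: cheapest edge leaving the tree is G H (5); add G.
Step 6: cheapest edge leaving the tree is B I (9); add I.
Step 7: cheapest edge leaving the tree is A H (11); add A.
Step 8: cheapest edge leaving the tree is C E (13); add C.
The 4th edge added is B F.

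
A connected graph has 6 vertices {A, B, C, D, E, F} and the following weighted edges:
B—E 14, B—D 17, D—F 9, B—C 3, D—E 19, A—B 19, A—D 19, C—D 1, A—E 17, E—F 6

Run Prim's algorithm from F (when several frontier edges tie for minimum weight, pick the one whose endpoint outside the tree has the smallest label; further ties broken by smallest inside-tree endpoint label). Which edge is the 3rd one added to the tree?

Prim, starting at F.
Step 1: cheapest edge leaving the tree is E—F (6); add E.
Step 2: cheapest edge leaving the tree is D—F (9); add D.
Step 3: cheapest edge leaving the tree is C—D (1); add C.
Step 4: cheapest edge leaving the tree is B—C (3); add B.
Step 5: cheapest edge leaving the tree is A—E (17); add A.
The 3rd edge added is C—D.

C-D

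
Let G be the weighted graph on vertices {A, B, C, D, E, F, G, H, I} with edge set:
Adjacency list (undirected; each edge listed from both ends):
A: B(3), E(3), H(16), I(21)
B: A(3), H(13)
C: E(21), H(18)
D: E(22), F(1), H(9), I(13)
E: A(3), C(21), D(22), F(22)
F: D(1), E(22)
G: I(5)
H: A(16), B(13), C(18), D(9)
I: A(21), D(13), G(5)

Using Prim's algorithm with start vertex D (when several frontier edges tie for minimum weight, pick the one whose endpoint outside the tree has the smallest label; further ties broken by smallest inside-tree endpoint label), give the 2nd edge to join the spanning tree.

D-H

Grow the tree from D using Prim:
Step 1: cheapest edge leaving the tree is D—F (1); add F.
Step 2: cheapest edge leaving the tree is D—H (9); add H.
Step 3: cheapest edge leaving the tree is B—H (13); add B.
Step 4: cheapest edge leaving the tree is A—B (3); add A.
Step 5: cheapest edge leaving the tree is A—E (3); add E.
Step 6: cheapest edge leaving the tree is D—I (13); add I.
Step 7: cheapest edge leaving the tree is G—I (5); add G.
Step 8: cheapest edge leaving the tree is C—H (18); add C.
The 2nd edge added is D—H.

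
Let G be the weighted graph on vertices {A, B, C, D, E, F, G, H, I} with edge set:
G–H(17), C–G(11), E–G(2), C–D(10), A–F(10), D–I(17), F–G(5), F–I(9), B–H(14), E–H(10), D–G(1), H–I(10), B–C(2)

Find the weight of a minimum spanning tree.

Sort edges by weight, then run Kruskal:
D–G (1): add — endpoints in different components.
B–C (2): add — endpoints in different components.
E–G (2): add — endpoints in different components.
F–G (5): add — endpoints in different components.
F–I (9): add — endpoints in different components.
A–F (10): add — endpoints in different components.
C–D (10): add — endpoints in different components.
E–H (10): add — endpoints in different components.
MST edges: D–G, B–C, E–G, F–G, F–I, A–F, C–D, E–H; total weight 1+2+2+5+9+10+10+10 = 49.

49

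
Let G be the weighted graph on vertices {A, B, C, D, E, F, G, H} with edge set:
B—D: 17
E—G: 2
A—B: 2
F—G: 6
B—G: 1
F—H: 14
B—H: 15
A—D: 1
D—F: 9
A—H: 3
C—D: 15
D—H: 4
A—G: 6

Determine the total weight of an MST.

Kruskal: consider edges lightest-first.
A—D (1): add — endpoints in different components.
B—G (1): add — endpoints in different components.
A—B (2): add — endpoints in different components.
E—G (2): add — endpoints in different components.
A—H (3): add — endpoints in different components.
D—H (4): skip — D and H already connected.
A—G (6): skip — A and G already connected.
F—G (6): add — endpoints in different components.
D—F (9): skip — D and F already connected.
F—H (14): skip — F and H already connected.
B—H (15): skip — B and H already connected.
C—D (15): add — endpoints in different components.
MST edges: A—D, B—G, A—B, E—G, A—H, F—G, C—D; total weight 1+1+2+2+3+6+15 = 30.

30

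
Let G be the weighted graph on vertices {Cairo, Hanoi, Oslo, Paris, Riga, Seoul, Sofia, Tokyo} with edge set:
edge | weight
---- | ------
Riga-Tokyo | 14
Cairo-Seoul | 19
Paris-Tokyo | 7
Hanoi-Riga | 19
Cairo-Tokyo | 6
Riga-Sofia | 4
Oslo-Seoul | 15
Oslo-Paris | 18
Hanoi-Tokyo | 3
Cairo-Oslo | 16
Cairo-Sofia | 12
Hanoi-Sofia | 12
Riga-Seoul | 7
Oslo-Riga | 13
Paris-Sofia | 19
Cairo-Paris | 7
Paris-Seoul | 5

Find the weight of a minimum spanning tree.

45

Kruskal: consider edges lightest-first.
Hanoi-Tokyo (3): add — endpoints in different components.
Riga-Sofia (4): add — endpoints in different components.
Paris-Seoul (5): add — endpoints in different components.
Cairo-Tokyo (6): add — endpoints in different components.
Cairo-Paris (7): add — endpoints in different components.
Paris-Tokyo (7): skip — Tokyo and Paris already connected.
Riga-Seoul (7): add — endpoints in different components.
Cairo-Sofia (12): skip — Sofia and Cairo already connected.
Hanoi-Sofia (12): skip — Sofia and Hanoi already connected.
Oslo-Riga (13): add — endpoints in different components.
MST edges: Hanoi-Tokyo, Riga-Sofia, Paris-Seoul, Cairo-Tokyo, Cairo-Paris, Riga-Seoul, Oslo-Riga; total weight 3+4+5+6+7+7+13 = 45.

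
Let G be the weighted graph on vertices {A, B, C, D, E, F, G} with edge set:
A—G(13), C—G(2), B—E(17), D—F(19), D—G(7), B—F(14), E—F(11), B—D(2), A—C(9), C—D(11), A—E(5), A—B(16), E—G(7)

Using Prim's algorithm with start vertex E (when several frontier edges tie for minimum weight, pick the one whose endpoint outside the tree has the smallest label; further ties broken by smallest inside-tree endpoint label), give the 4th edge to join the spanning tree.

D-G

Grow the tree from E using Prim:
Step 1: frontier [A—E 5, E—G 7, E—F 11, B—E 17] → take A—E (5); add A.
Step 2: frontier [A—C 9, A—G 13, A—B 16, E—G 7, E—F 11, B—E 17] → take E—G (7); add G.
Step 3: frontier [A—C 9, A—B 16, E—F 11, B—E 17, C—G 2, D—G 7] → take C—G (2); add C.
Step 4: frontier [A—B 16, C—D 11, E—F 11, B—E 17, D—G 7] → take D—G (7); add D.
Step 5: frontier [A—B 16, B—D 2, D—F 19, E—F 11, B—E 17] → take B—D (2); add B.
Step 6: frontier [B—F 14, D—F 19, E—F 11] → take E—F (11); add F.
The 4th edge added is D—G.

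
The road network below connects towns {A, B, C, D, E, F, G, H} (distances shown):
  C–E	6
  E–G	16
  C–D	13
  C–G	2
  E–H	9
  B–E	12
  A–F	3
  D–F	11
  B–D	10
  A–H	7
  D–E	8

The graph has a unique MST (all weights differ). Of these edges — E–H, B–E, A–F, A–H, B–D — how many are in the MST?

4

Kruskal: consider edges lightest-first.
C–G (2): add — endpoints in different components.
A–F (3): add — endpoints in different components.
C–E (6): add — endpoints in different components.
A–H (7): add — endpoints in different components.
D–E (8): add — endpoints in different components.
E–H (9): add — endpoints in different components.
B–D (10): add — endpoints in different components.
MST edge set: {C–G, A–F, C–E, A–H, D–E, E–H, B–D}.
Of the listed edges, {E–H, A–F, A–H, B–D} are in the MST → 4.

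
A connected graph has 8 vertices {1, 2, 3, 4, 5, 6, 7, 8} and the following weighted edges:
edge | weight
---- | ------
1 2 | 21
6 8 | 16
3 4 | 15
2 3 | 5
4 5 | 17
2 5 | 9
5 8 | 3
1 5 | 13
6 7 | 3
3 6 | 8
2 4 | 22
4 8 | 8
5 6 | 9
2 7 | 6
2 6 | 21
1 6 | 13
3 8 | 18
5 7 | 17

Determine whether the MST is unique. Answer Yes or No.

No

Kruskal: consider edges lightest-first.
5 8 (3): add — endpoints in different components.
6 7 (3): add — endpoints in different components.
2 3 (5): add — endpoints in different components.
2 7 (6): add — endpoints in different components.
3 6 (8): skip — 3 and 6 already connected.
4 8 (8): add — endpoints in different components.
2 5 (9): add — endpoints in different components.
5 6 (9): skip — 5 and 6 already connected.
1 5 (13): add — endpoints in different components.
Non-tree edge 1 6 has weight 13, equal to the heaviest edge on its tree cycle — swapping gives another MST of the same weight. Not unique.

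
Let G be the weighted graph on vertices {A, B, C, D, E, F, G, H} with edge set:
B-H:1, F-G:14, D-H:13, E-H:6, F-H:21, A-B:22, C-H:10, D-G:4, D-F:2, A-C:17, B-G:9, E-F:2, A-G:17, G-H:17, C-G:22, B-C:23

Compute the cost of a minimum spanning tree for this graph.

42

Kruskal: consider edges lightest-first.
B-H (1): add — endpoints in different components.
D-F (2): add — endpoints in different components.
E-F (2): add — endpoints in different components.
D-G (4): add — endpoints in different components.
E-H (6): add — endpoints in different components.
B-G (9): skip — B and G already connected.
C-H (10): add — endpoints in different components.
D-H (13): skip — D and H already connected.
F-G (14): skip — F and G already connected.
A-C (17): add — endpoints in different components.
MST edges: B-H, D-F, E-F, D-G, E-H, C-H, A-C; total weight 1+2+2+4+6+10+17 = 42.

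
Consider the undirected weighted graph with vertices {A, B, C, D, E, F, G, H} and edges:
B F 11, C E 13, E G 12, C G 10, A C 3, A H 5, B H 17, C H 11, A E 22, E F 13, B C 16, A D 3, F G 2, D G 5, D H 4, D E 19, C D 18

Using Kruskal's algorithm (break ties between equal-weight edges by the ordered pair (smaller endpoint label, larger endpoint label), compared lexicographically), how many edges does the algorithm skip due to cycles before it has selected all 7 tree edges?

3

Kruskal: consider edges lightest-first.
F G (2): add — endpoints in different components.
A C (3): add — endpoints in different components.
A D (3): add — endpoints in different components.
D H (4): add — endpoints in different components.
A H (5): skip — A and H already connected.
D G (5): add — endpoints in different components.
C G (10): skip — C and G already connected.
B F (11): add — endpoints in different components.
C H (11): skip — C and H already connected.
E G (12): add — endpoints in different components.
Edges rejected before the tree was complete: 3.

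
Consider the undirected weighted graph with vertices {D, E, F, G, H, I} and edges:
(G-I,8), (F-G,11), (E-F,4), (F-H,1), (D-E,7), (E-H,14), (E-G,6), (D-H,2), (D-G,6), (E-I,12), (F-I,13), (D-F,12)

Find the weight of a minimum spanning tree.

Prim's algorithm from E:
Step 1: frontier [E-F 4, E-G 6, D-E 7, E-I 12, E-H 14] → take E-F (4); add F.
Step 2: frontier [E-G 6, D-E 7, E-I 12, E-H 14, F-H 1, F-G 11, D-F 12, F-I 13] → take F-H (1); add H.
Step 3: frontier [E-G 6, D-E 7, E-I 12, F-G 11, D-F 12, F-I 13, D-H 2] → take D-H (2); add D.
Step 4: frontier [D-G 6, E-G 6, E-I 12, F-G 11, F-I 13] → take D-G (6); add G.
Step 5: frontier [E-I 12, F-I 13, G-I 8] → take G-I (8); add I.
MST edges: E-F, F-H, D-H, D-G, G-I; total weight 4+1+2+6+8 = 21.

21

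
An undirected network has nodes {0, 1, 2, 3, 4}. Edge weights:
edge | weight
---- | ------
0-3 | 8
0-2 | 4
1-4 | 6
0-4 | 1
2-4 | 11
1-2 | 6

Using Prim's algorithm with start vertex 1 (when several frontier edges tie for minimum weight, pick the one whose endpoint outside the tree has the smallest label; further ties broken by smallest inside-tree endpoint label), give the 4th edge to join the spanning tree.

Prim, starting at 1.
Step 1: frontier [1-2 6, 1-4 6] → take 1-2 (6); add 2.
Step 2: frontier [1-4 6, 0-2 4, 2-4 11] → take 0-2 (4); add 0.
Step 3: frontier [0-4 1, 0-3 8, 1-4 6, 2-4 11] → take 0-4 (1); add 4.
Step 4: frontier [0-3 8] → take 0-3 (8); add 3.
The 4th edge added is 0-3.

0-3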